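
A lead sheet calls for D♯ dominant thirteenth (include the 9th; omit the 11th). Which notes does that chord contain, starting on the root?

D♯ dominant thirteenth is a dominant thirteenth built on D♯.
- root: D♯
- major 3rd: F𝄪
- perfect 5th: A♯
- minor 7th: C♯
- major 9th: E♯
- major 13th: B♯

D♯, F𝄪, A♯, C♯, E♯, B♯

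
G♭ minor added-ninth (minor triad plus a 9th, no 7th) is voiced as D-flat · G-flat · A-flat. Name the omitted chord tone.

G♭ minor added-ninth = G-flat, B-double-flat, D-flat, A-flat. The voicing lacks the 3rd (minor 3rd), B-double-flat.

B-double-flat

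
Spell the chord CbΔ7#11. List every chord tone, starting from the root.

Cb Eb Gb Bb F

CbΔ7#11 is a major seventh sharp eleven built on Cb.
- root: Cb
- major 3rd: Eb
- perfect 5th: Gb
- major 7th: Bb
- augmented 11th: F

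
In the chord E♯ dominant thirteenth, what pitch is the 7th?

D♯

E♯ dominant thirteenth is built on E♯; its 7th is a minor 7th above the root.
A seventh above E uses the letter D, and the minor 7th above E♯ is D♯.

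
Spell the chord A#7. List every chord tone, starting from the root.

Root A#, quality dominant seventh:
- root: A#
- major 3rd: C##
- perfect 5th: E#
- minor 7th: G#

A#, C##, E#, G#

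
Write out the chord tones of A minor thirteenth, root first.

A minor thirteenth: minor thirteenth on A.
A — root
C — minor 3rd
E — perfect 5th
G — minor 7th
B — major 9th
D — perfect 11th
F# — major 13th

A – C – E – G – B – D – F#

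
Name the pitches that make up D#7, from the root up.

D#7 is a dominant seventh built on D#.
root → D#
3rd (major 3rd) → F##
5th (perfect 5th) → A#
7th (minor 7th) → C#

D# – F## – A# – C#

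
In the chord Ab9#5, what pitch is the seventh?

Gb

Ab9#5 is built on Ab; its 7th is a minor 7th above the root.
A seventh above A uses the letter G, and the minor 7th above Ab is Gb.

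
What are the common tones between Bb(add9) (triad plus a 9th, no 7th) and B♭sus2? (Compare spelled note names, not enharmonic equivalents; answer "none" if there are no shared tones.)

Bb – F – C

Bb(add9): Bb D F C
B♭sus2: Bb C F
Common to both → Bb, F, C.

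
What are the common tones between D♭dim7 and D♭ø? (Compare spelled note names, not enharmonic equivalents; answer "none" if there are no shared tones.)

Db – Fb – Abb

D♭dim7 = Db, Fb, Abb, Cbb.
D♭ø = Db, Fb, Abb, Cb.
Shared: Db, Fb, Abb.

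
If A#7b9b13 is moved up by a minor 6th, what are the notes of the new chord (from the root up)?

Transposed root: A# → F# (minor 6th up). So we spell F# dominant seventh flat nine flat thirteen:
- root: F#
- major 3rd: A#
- perfect 5th: C#
- minor 7th: E
- minor 9th: G
- minor 13th: D

F#, A#, C#, E, G, D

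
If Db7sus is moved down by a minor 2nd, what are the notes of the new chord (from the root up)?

C, F, G, Bb

A minor 2nd down from Db is C, so the new chord is C dominant seventh suspended fourth.
Root: C
Perfect 4th (4th): F
Perfect 5th (5th): G
Minor 7th (7th): Bb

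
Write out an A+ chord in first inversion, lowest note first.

C#  E#  A

A+ = A–C#–E#; first inversion → third (C#) lowest.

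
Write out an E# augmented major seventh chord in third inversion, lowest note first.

In root position, E# augmented major seventh is E-sharp–G-double-sharp–B-double-sharp–D-double-sharp.
Third inversion puts the seventh (D-double-sharp) in the bass.

D-double-sharp, E-sharp, G-double-sharp, B-double-sharp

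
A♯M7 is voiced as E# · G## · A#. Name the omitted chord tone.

C##

The full A♯M7 chord is A#, C##, E#, G##.
Comparing with the voicing, the major 3rd (3rd) — C## — is absent.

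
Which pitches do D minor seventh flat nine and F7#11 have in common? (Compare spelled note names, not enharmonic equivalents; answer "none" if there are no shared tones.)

D minor seventh flat nine = D, F, A, C, Eb.
F7#11 = F, A, C, Eb, B.
Shared: F, A, C, Eb.

F A C Eb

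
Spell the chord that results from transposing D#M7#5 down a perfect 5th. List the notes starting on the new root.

G#  B#  D##  F##

Transposed root: D# → G# (perfect 5th down). So we spell G# augmented major seventh:
- root: G#
- major 3rd: B#
- augmented 5th: D##
- major 7th: F##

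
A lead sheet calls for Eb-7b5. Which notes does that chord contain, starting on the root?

E♭ G♭ B𝄫 D♭

Eb-7b5: half-diminished seventh on E♭.
Root: E♭
Minor 3rd (3rd): G♭
Diminished 5th (5th): B𝄫
Minor 7th (7th): D♭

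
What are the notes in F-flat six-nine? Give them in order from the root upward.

Root Fb, quality six-nine:
Fb — root
Ab — major 3rd
Cb — perfect 5th
Db — major 6th
Gb — major 9th

Fb – Ab – Cb – Db – Gb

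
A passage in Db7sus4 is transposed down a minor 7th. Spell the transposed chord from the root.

Db down a minor 7th → Eb. New chord: Eb dominant seventh suspended fourth.
root → Eb
4th (perfect 4th) → Ab
5th (perfect 5th) → Bb
7th (minor 7th) → Db

Eb – Ab – Bb – Db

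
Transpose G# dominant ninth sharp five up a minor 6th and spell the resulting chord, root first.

G-sharp up a minor 6th → E. New chord: E dominant ninth sharp five.
Root: E
Major 3rd (3rd): G-sharp
Augmented 5th (5th): B-sharp
Minor 7th (7th): D
Major 9th (9th): F-sharp

E – G-sharp – B-sharp – D – F-sharp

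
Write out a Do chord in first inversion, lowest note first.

Do = D–F–A♭; first inversion → third (F) lowest.

F  A♭  D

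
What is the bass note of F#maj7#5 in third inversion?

E#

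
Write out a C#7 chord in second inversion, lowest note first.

C#7 = C#–E#–G#–B; second inversion → fifth (G#) lowest.

G#  B  C#  E#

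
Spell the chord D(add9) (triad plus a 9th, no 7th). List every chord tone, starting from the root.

D  F♯  A  E

D(add9) is an added-ninth built on D.
Root: D
Major 3rd (3rd): F♯
Perfect 5th (5th): A
Major 9th (9th): E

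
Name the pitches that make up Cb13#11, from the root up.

Cb13#11 is a dominant thirteenth sharp eleven built on Cb.
root → Cb
3rd (major 3rd) → Eb
5th (perfect 5th) → Gb
7th (minor 7th) → Bbb
9th (major 9th) → Db
11th (augmented 11th) → F
13th (major 13th) → Ab

Cb  Eb  Gb  Bbb  Db  F  Ab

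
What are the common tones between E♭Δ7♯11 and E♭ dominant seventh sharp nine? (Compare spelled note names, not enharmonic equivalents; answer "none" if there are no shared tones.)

E♭Δ7♯11 = Eb, G, Bb, D, A.
E♭ dominant seventh sharp nine = Eb, G, Bb, Db, F#.
Shared: Eb, G, Bb.

Eb, G, Bb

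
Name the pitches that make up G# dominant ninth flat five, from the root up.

G-sharp – B-sharp – D – F-sharp – A-sharp

G# dominant ninth flat five: dominant ninth flat five on G-sharp.
root → G-sharp
3rd (major 3rd) → B-sharp
5th (diminished 5th) → D
7th (minor 7th) → F-sharp
9th (major 9th) → A-sharp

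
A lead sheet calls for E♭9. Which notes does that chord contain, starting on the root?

Eb, G, Bb, Db, F

E♭9 is a dominant ninth built on Eb.
Eb — root
G — major 3rd
Bb — perfect 5th
Db — minor 7th
F — major 9th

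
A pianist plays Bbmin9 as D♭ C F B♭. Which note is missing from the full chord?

A♭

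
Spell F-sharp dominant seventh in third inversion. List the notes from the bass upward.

E – F# – A# – C#

In root position, F-sharp dominant seventh is F#–A#–C#–E.
Third inversion puts the seventh (E) in the bass.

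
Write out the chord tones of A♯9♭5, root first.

A#  C##  E  G#  B#

A♯9♭5 is a dominant ninth flat five built on A#.
A# — root
C## — major 3rd
E — diminished 5th
G# — minor 7th
B# — major 9th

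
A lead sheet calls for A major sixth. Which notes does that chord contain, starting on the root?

A, C#, E, F#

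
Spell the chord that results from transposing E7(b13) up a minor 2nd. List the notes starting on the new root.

F  A  C  Eb  Db

Transposed root: E → F (minor 2nd up). So we spell F dominant seventh flat thirteen:
- root: F
- major 3rd: A
- perfect 5th: C
- minor 7th: Eb
- minor 13th: Db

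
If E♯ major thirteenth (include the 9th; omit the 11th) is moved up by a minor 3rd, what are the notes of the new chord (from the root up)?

Transposed root: E# → G# (minor 3rd up). So we spell G# major thirteenth:
- root: G#
- major 3rd: B#
- perfect 5th: D#
- major 7th: F##
- major 9th: A#
- major 13th: E#

G# B# D# F## A# E#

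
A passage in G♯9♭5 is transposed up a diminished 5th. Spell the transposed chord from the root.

D F# Ab C E

G# up a diminished 5th → D. New chord: D dominant ninth flat five.
- root: D
- major 3rd: F#
- diminished 5th: Ab
- minor 7th: C
- major 9th: E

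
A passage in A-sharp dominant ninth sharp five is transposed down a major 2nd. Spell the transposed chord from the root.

G-sharp  B-sharp  D-double-sharp  F-sharp  A-sharp

A major 2nd down from A-sharp is G-sharp, so the new chord is G-sharp dominant ninth sharp five.
- root: G-sharp
- major 3rd: B-sharp
- augmented 5th: D-double-sharp
- minor 7th: F-sharp
- major 9th: A-sharp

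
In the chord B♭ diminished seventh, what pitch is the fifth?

Root of B♭ diminished seventh = B-flat. The 5th is a diminished 5th: B-flat up a diminished 5th → F-flat.

F-flat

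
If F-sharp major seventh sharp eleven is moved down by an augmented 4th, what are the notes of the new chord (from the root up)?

C – E – G – B – F#

Transposed root: F# → C (augmented 4th down). So we spell C major seventh sharp eleven:
root → C
3rd (major 3rd) → E
5th (perfect 5th) → G
7th (major 7th) → B
11th (augmented 11th) → F#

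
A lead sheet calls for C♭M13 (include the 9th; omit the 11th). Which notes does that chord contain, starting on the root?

Cb – Eb – Gb – Bb – Db – Ab

Root Cb, quality major thirteenth:
- root: Cb
- major 3rd: Eb
- perfect 5th: Gb
- major 7th: Bb
- major 9th: Db
- major 13th: Ab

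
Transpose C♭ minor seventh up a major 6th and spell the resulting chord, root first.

A major 6th up from Cb is Ab, so the new chord is Ab minor seventh.
Ab — root
Cb — minor 3rd
Eb — perfect 5th
Gb — minor 7th

Ab, Cb, Eb, Gb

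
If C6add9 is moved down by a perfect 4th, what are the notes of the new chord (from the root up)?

G, B, D, E, A

Transposed root: C → G (perfect 4th down). So we spell G six-nine:
- root: G
- major 3rd: B
- perfect 5th: D
- major 6th: E
- major 9th: A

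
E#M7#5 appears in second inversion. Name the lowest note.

B##

E#M7#5 in root position is E#–G##–B##–D##.
Second inversion places the fifth in the bass, which is B##.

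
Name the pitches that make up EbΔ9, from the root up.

E♭  G  B♭  D  F

EbΔ9: major ninth on E♭.
- root: E♭
- major 3rd: G
- perfect 5th: B♭
- major 7th: D
- major 9th: F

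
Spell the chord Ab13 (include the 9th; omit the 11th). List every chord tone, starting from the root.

Root Ab, quality dominant thirteenth:
- root: Ab
- major 3rd: C
- perfect 5th: Eb
- minor 7th: Gb
- major 9th: Bb
- major 13th: F

Ab, C, Eb, Gb, Bb, F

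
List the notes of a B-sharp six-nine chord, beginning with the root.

B-sharp six-nine: six-nine on B-sharp.
root → B-sharp
3rd (major 3rd) → D-double-sharp
5th (perfect 5th) → F-double-sharp
6th (major 6th) → G-double-sharp
9th (major 9th) → C-double-sharp

B-sharp, D-double-sharp, F-double-sharp, G-double-sharp, C-double-sharp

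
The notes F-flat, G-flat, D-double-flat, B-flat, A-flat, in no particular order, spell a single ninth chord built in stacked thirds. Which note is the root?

Arranged so that each adjacent pair is a third by letter name: G-flat – B-flat – D-double-flat – F-flat – A-flat.
The bottom of that stack, G-flat, is the root (this is G-flat dominant ninth flat five).

G-flat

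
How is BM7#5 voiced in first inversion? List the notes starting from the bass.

In root position, BM7#5 is B–D#–F##–A#.
First inversion puts the third (D#) in the bass.

D# – F## – A# – B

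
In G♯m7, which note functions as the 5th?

Root of G♯m7 = G♯. The 5th is a perfect 5th: G♯ up a perfect 5th → D♯.

D♯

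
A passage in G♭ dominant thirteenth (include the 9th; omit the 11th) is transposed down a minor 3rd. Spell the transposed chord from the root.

A minor 3rd down from G♭ is E♭, so the new chord is E♭ dominant thirteenth.
- root: E♭
- major 3rd: G
- perfect 5th: B♭
- minor 7th: D♭
- major 9th: F
- major 13th: C

E♭ G B♭ D♭ F C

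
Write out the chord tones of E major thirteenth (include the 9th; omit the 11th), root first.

E  G#  B  D#  F#  C#

E major thirteenth is a major thirteenth built on E.
Root: E
Major 3rd (3rd): G#
Perfect 5th (5th): B
Major 7th (7th): D#
Major 9th (9th): F#
Major 13th (13th): C#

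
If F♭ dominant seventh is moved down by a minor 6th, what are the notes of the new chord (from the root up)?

Fb down a minor 6th → Ab. New chord: Ab dominant seventh.
Root: Ab
Major 3rd (3rd): C
Perfect 5th (5th): Eb
Minor 7th (7th): Gb

Ab  C  Eb  Gb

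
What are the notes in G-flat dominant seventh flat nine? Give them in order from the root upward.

Gb Bb Db Fb Abb

G-flat dominant seventh flat nine is a dominant seventh flat nine built on Gb.
root → Gb
3rd (major 3rd) → Bb
5th (perfect 5th) → Db
7th (minor 7th) → Fb
9th (minor 9th) → Abb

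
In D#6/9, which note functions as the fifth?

D#6/9 is built on D♯; its 5th is a perfect 5th above the root.
A fifth above D uses the letter A, and the perfect 5th above D♯ is A♯.

A♯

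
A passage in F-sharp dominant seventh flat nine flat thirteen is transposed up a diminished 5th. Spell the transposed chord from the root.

Transposed root: F-sharp → C (diminished 5th up). So we spell C dominant seventh flat nine flat thirteen:
Root: C
Major 3rd (3rd): E
Perfect 5th (5th): G
Minor 7th (7th): B-flat
Minor 9th (9th): D-flat
Minor 13th (13th): A-flat

C E G B-flat D-flat A-flat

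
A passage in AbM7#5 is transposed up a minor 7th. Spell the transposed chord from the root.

G♭ – B♭ – D – F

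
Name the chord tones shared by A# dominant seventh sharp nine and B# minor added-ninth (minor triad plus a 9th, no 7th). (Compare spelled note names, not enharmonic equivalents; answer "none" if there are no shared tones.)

C-double-sharp

A# dominant seventh sharp nine: A-sharp C-double-sharp E-sharp G-sharp B-double-sharp
B# minor added-ninth: B-sharp D-sharp F-double-sharp C-double-sharp
Common to both → C-double-sharp.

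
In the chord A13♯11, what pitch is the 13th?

F#

Root of A13♯11 = A. The 13th is a major 13th: A up a major 13th → F#.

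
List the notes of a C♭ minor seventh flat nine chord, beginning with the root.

Root C-flat, quality minor seventh flat nine:
root → C-flat
3rd (minor 3rd) → E-double-flat
5th (perfect 5th) → G-flat
7th (minor 7th) → B-double-flat
9th (minor 9th) → D-double-flat

C-flat – E-double-flat – G-flat – B-double-flat – D-double-flat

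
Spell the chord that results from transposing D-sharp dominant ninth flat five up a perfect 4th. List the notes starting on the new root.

D♯ up a perfect 4th → G♯. New chord: G♯ dominant ninth flat five.
- root: G♯
- major 3rd: B♯
- diminished 5th: D
- minor 7th: F♯
- major 9th: A♯

G♯, B♯, D, F♯, A♯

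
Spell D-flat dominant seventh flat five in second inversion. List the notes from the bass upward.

A-double-flat, C-flat, D-flat, F

In root position, D-flat dominant seventh flat five is D-flat–F–A-double-flat–C-flat.
Second inversion puts the fifth (A-double-flat) in the bass.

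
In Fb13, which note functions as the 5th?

Root of Fb13 = Fb. The 5th is a perfect 5th: Fb up a perfect 5th → Cb.

Cb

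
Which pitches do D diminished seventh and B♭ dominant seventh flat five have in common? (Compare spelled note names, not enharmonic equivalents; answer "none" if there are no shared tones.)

D A-flat

D diminished seventh = D, F, A-flat, C-flat.
B♭ dominant seventh flat five = B-flat, D, F-flat, A-flat.
Shared: D, A-flat.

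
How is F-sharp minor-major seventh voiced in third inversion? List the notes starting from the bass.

E-sharp  F-sharp  A  C-sharp

F-sharp minor-major seventh = F-sharp–A–C-sharp–E-sharp; third inversion → seventh (E-sharp) lowest.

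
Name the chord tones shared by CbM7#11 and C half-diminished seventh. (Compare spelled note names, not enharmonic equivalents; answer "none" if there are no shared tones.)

Eb – Gb – Bb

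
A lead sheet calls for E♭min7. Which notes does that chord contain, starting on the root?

Eb, Gb, Bb, Db

E♭min7 is a minor seventh built on Eb.
- root: Eb
- minor 3rd: Gb
- perfect 5th: Bb
- minor 7th: Db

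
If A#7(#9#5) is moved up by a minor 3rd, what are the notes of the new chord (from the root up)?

C#  E#  G##  B  D##

Transposed root: A# → C# (minor 3rd up). So we spell C# dominant seventh sharp nine sharp five:
root → C#
3rd (major 3rd) → E#
5th (augmented 5th) → G##
7th (minor 7th) → B
9th (augmented 9th) → D##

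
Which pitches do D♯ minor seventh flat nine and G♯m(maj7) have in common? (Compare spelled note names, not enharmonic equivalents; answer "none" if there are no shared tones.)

D♯ minor seventh flat nine: D# F# A# C# E
G♯m(maj7): G# B D# F##
Common to both → D#.

D#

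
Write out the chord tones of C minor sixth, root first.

C – E-flat – G – A

C minor sixth: minor sixth on C.
- root: C
- minor 3rd: E-flat
- perfect 5th: G
- major 6th: A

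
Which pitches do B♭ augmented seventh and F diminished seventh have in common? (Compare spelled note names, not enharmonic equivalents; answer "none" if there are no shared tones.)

B♭ augmented seventh = B-flat, D, F-sharp, A-flat.
F diminished seventh = F, A-flat, C-flat, E-double-flat.
Shared: A-flat.

A-flat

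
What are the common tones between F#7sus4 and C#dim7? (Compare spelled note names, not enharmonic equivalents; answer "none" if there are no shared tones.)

C#, E

F#7sus4: F# B C# E
C#dim7: C# E G Bb
Common to both → C#, E.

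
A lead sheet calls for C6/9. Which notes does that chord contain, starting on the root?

Root C, quality six-nine:
root → C
3rd (major 3rd) → E
5th (perfect 5th) → G
6th (major 6th) → A
9th (major 9th) → D

C  E  G  A  D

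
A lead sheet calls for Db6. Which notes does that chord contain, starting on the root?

Db6: major sixth on Db.
- root: Db
- major 3rd: F
- perfect 5th: Ab
- major 6th: Bb

Db, F, Ab, Bb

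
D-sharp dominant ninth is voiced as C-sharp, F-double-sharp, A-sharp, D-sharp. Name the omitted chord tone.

D-sharp dominant ninth = D-sharp, F-double-sharp, A-sharp, C-sharp, E-sharp. The voicing lacks the 9th (major 9th), E-sharp.

E-sharp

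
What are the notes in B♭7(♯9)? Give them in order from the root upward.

Root Bb, quality dominant seventh sharp nine:
root → Bb
3rd (major 3rd) → D
5th (perfect 5th) → F
7th (minor 7th) → Ab
9th (augmented 9th) → C#

Bb, D, F, Ab, C#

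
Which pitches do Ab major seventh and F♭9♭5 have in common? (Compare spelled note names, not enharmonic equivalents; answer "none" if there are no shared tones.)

Ab major seventh = A♭, C, E♭, G.
F♭9♭5 = F♭, A♭, C𝄫, E𝄫, G♭.
Shared: A♭.

A♭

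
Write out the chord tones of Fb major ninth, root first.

Fb major ninth is a major ninth built on F♭.
Root: F♭
Major 3rd (3rd): A♭
Perfect 5th (5th): C♭
Major 7th (7th): E♭
Major 9th (9th): G♭

F♭ A♭ C♭ E♭ G♭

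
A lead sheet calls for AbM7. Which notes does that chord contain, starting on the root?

Ab  C  Eb  G

AbM7: major seventh on Ab.
Ab — root
C — major 3rd
Eb — perfect 5th
G — major 7th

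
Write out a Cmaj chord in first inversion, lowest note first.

In root position, Cmaj is C–E–G.
First inversion puts the third (E) in the bass.

E, G, C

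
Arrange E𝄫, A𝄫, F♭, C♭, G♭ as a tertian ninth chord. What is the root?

Arranged so that each adjacent pair is a third by letter name: F♭ – A𝄫 – C♭ – E𝄫 – G♭.
The bottom of that stack, F♭, is the root (this is F♭ minor ninth).

F♭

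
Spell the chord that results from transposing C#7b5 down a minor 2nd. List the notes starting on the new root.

A minor 2nd down from C# is B#, so the new chord is B# dominant seventh flat five.
Root: B#
Major 3rd (3rd): D##
Diminished 5th (5th): F#
Minor 7th (7th): A#

B#, D##, F#, A#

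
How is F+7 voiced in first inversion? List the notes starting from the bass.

F+7 = F–A–C#–Eb; first inversion → third (A) lowest.

A  C#  Eb  F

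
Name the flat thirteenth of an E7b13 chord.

C

Root of E7b13 = E. The 13th is a minor 13th: E up a minor 13th → C.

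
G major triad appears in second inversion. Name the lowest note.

D

G major triad = G–B–D. Second inversion → fifth in the bass = D.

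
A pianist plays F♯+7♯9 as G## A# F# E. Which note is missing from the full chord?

C##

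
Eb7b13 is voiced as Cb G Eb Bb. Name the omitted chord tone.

Db

The full Eb7b13 chord is Eb, G, Bb, Db, Cb.
Comparing with the voicing, the minor 7th (7th) — Db — is absent.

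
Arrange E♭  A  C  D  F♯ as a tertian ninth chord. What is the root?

Arranged so that each adjacent pair is a third by letter name: D – F♯ – A – C – E♭.
The bottom of that stack, D, is the root (this is D dominant seventh flat nine).

D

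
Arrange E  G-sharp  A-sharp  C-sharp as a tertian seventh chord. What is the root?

Stacking in thirds gives A-sharp – C-sharp – E – G-sharp, so A-sharp is the root — A-sharp half-diminished seventh.

A-sharp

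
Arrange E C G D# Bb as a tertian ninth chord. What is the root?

C

Arranged so that each adjacent pair is a third by letter name: C – E – G – Bb – D#.
The bottom of that stack, C, is the root (this is C dominant seventh sharp nine).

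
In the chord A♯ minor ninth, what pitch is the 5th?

A♯ minor ninth is built on A-sharp; its 5th is a perfect 5th above the root.
A fifth above A uses the letter E, and the perfect 5th above A-sharp is E-sharp.

E-sharp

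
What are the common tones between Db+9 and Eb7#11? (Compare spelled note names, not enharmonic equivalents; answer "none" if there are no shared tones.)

Db – A – Eb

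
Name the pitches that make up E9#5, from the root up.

Root E, quality dominant ninth sharp five:
- root: E
- major 3rd: G♯
- augmented 5th: B♯
- minor 7th: D
- major 9th: F♯

E – G♯ – B♯ – D – F♯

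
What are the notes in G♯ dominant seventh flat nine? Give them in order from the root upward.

G♯ dominant seventh flat nine: dominant seventh flat nine on G-sharp.
G-sharp — root
B-sharp — major 3rd
D-sharp — perfect 5th
F-sharp — minor 7th
A — minor 9th

G-sharp – B-sharp – D-sharp – F-sharp – A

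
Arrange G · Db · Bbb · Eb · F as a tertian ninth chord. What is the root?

Eb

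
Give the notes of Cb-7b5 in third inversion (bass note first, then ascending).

In root position, Cb-7b5 is Cb–Ebb–Gbb–Bbb.
Third inversion puts the seventh (Bbb) in the bass.

Bbb, Cb, Ebb, Gbb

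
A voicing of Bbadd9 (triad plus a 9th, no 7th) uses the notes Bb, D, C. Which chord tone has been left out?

F

Bbadd9 = Bb, D, F, C. The voicing lacks the 5th (perfect 5th), F.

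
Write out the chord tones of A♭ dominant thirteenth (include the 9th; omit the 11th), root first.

A-flat – C – E-flat – G-flat – B-flat – F

A♭ dominant thirteenth: dominant thirteenth on A-flat.
root → A-flat
3rd (major 3rd) → C
5th (perfect 5th) → E-flat
7th (minor 7th) → G-flat
9th (major 9th) → B-flat
13th (major 13th) → F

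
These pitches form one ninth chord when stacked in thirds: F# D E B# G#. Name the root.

E

Arranged so that each adjacent pair is a third by letter name: E – G# – B# – D – F#.
The bottom of that stack, E, is the root (this is E dominant ninth sharp five).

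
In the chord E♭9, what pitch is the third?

G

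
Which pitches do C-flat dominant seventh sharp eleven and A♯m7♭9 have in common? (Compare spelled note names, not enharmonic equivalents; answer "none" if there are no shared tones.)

C-flat dominant seventh sharp eleven: Cb Eb Gb Bbb F
A♯m7♭9: A# C# E# G# B
Common to both → none.

none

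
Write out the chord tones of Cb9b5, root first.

Cb – Eb – Gbb – Bbb – Db

Cb9b5 is a dominant ninth flat five built on Cb.
- root: Cb
- major 3rd: Eb
- diminished 5th: Gbb
- minor 7th: Bbb
- major 9th: Db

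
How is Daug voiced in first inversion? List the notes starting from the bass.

Daug = D–F#–A#; first inversion → third (F#) lowest.

F# – A# – D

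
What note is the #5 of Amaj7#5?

E#

Amaj7#5 is built on A; its 5th is an augmented 5th above the root.
A fifth above A uses the letter E, and the augmented 5th above A is E#.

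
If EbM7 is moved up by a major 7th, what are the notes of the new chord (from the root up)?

D  F#  A  C#

Transposed root: Eb → D (major 7th up). So we spell D major seventh:
- root: D
- major 3rd: F#
- perfect 5th: A
- major 7th: C#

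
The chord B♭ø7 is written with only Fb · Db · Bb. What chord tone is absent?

The full B♭ø7 chord is Bb, Db, Fb, Ab.
Comparing with the voicing, the minor 7th (7th) — Ab — is absent.

Ab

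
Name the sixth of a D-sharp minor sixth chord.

D-sharp minor sixth is built on D#; its 6th is a major 6th above the root.
A sixth above D uses the letter B, and the major 6th above D# is B#.

B#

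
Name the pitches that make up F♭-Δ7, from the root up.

Fb  Abb  Cb  Eb

F♭-Δ7: minor-major seventh on Fb.
Root: Fb
Minor 3rd (3rd): Abb
Perfect 5th (5th): Cb
Major 7th (7th): Eb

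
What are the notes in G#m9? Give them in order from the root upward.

G#m9: minor ninth on G#.
root → G#
3rd (minor 3rd) → B
5th (perfect 5th) → D#
7th (minor 7th) → F#
9th (major 9th) → A#

G#  B  D#  F#  A#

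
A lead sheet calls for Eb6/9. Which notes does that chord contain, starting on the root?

Eb, G, Bb, C, F

Eb6/9: six-nine on Eb.
root → Eb
3rd (major 3rd) → G
5th (perfect 5th) → Bb
6th (major 6th) → C
9th (major 9th) → F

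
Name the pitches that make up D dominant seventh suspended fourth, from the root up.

D – G – A – C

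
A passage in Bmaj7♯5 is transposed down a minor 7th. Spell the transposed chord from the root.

C#, E#, G##, B#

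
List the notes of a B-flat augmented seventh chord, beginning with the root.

Bb  D  F#  Ab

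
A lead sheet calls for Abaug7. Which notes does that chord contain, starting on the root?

A♭, C, E, G♭

Root A♭, quality augmented seventh:
A♭ — root
C — major 3rd
E — augmented 5th
G♭ — minor 7th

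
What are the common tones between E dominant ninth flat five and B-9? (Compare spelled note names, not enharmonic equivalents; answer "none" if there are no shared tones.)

D, F♯

E dominant ninth flat five = E, G♯, B♭, D, F♯.
B-9 = B, D, F♯, A, C♯.
Shared: D, F♯.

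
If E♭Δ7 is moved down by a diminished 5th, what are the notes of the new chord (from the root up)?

A  C#  E  G#

A diminished 5th down from Eb is A, so the new chord is A major seventh.
root → A
3rd (major 3rd) → C#
5th (perfect 5th) → E
7th (major 7th) → G#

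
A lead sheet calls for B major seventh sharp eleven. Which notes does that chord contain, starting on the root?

B major seventh sharp eleven is a major seventh sharp eleven built on B.
Root: B
Major 3rd (3rd): D-sharp
Perfect 5th (5th): F-sharp
Major 7th (7th): A-sharp
Augmented 11th (11th): E-sharp

B D-sharp F-sharp A-sharp E-sharp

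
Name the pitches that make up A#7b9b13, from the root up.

A#  C##  E#  G#  B  F#

Root A#, quality dominant seventh flat nine flat thirteen:
Root: A#
Major 3rd (3rd): C##
Perfect 5th (5th): E#
Minor 7th (7th): G#
Minor 9th (9th): B
Minor 13th (13th): F#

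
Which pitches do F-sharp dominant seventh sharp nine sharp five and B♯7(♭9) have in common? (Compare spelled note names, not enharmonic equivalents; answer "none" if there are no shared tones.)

A#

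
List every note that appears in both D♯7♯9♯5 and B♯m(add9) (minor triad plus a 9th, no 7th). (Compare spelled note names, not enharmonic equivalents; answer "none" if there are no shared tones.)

D#  F##

D♯7♯9♯5: D# F## A## C# E##
B♯m(add9): B# D# F## C##
Common to both → D#, F##.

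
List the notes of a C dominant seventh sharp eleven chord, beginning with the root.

C  E  G  B-flat  F-sharp

C dominant seventh sharp eleven: dominant seventh sharp eleven on C.
- root: C
- major 3rd: E
- perfect 5th: G
- minor 7th: B-flat
- augmented 11th: F-sharp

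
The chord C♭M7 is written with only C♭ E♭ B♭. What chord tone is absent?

G♭

The full C♭M7 chord is C♭, E♭, G♭, B♭.
Comparing with the voicing, the perfect 5th (5th) — G♭ — is absent.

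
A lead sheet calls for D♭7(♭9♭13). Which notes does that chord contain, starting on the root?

Db, F, Ab, Cb, Ebb, Bbb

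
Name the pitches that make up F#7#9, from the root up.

F# A# C# E G##

F#7#9 is a dominant seventh sharp nine built on F#.
- root: F#
- major 3rd: A#
- perfect 5th: C#
- minor 7th: E
- augmented 9th: G##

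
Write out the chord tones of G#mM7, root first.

G#, B, D#, F##

Root G#, quality minor-major seventh:
- root: G#
- minor 3rd: B
- perfect 5th: D#
- major 7th: F##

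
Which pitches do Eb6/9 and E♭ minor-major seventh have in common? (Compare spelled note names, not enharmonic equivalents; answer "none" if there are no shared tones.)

Eb6/9: Eb G Bb C F
E♭ minor-major seventh: Eb Gb Bb D
Common to both → Eb, Bb.

Eb, Bb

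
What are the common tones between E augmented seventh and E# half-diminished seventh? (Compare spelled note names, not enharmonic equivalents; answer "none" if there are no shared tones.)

G-sharp

E augmented seventh: E G-sharp B-sharp D
E# half-diminished seventh: E-sharp G-sharp B D-sharp
Common to both → G-sharp.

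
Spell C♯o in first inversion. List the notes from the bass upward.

C♯o = C#–E–G; first inversion → third (E) lowest.

E, G, C#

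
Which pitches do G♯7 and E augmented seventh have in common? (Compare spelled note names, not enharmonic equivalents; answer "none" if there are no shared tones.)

G# B#

G♯7: G# B# D# F#
E augmented seventh: E G# B# D
Common to both → G#, B#.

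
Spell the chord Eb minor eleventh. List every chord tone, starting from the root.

E♭  G♭  B♭  D♭  F  A♭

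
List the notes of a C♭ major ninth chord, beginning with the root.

C♭, E♭, G♭, B♭, D♭

Root C♭, quality major ninth:
C♭ — root
E♭ — major 3rd
G♭ — perfect 5th
B♭ — major 7th
D♭ — major 9th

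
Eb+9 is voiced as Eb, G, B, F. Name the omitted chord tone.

Eb+9 = Eb, G, B, Db, F. The voicing lacks the 7th (minor 7th), Db.

Db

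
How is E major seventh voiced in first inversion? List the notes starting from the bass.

E major seventh = E–G-sharp–B–D-sharp; first inversion → third (G-sharp) lowest.

G-sharp B D-sharp E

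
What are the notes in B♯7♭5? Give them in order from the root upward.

Root B#, quality dominant seventh flat five:
Root: B#
Major 3rd (3rd): D##
Diminished 5th (5th): F#
Minor 7th (7th): A#

B#, D##, F#, A#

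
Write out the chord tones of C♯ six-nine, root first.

C#  E#  G#  A#  D#

Root C#, quality six-nine:
Root: C#
Major 3rd (3rd): E#
Perfect 5th (5th): G#
Major 6th (6th): A#
Major 9th (9th): D#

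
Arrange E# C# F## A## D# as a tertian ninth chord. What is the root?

D#

Arranged so that each adjacent pair is a third by letter name: D# – F## – A## – C# – E#.
The bottom of that stack, D#, is the root (this is D# dominant ninth sharp five).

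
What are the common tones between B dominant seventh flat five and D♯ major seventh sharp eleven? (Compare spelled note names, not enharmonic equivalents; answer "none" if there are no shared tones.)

D-sharp

B dominant seventh flat five = B, D-sharp, F, A.
D♯ major seventh sharp eleven = D-sharp, F-double-sharp, A-sharp, C-double-sharp, G-double-sharp.
Shared: D-sharp.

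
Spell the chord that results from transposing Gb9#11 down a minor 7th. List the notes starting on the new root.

Ab – C – Eb – Gb – Bb – D

Transposed root: Gb → Ab (minor 7th down). So we spell Ab dominant ninth sharp eleven:
Ab — root
C — major 3rd
Eb — perfect 5th
Gb — minor 7th
Bb — major 9th
D — augmented 11th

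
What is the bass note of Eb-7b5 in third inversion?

Db

Eb-7b5 = Eb–Gb–Bbb–Db. Third inversion → seventh in the bass = Db.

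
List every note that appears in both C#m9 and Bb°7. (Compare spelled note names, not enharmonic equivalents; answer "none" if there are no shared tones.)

none

C#m9: C♯ E G♯ B D♯
Bb°7: B♭ D♭ F♭ A𝄫
Common to both → none.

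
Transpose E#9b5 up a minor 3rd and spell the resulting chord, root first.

G# B# D F# A#

E# up a minor 3rd → G#. New chord: G# dominant ninth flat five.
G# — root
B# — major 3rd
D — diminished 5th
F# — minor 7th
A# — major 9th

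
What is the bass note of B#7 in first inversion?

B#7 = B♯–D𝄪–F𝄪–A♯. First inversion → third in the bass = D𝄪.

D𝄪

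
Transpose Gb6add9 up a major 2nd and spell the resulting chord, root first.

Ab – C – Eb – F – Bb

A major 2nd up from Gb is Ab, so the new chord is Ab six-nine.
- root: Ab
- major 3rd: C
- perfect 5th: Eb
- major 6th: F
- major 9th: Bb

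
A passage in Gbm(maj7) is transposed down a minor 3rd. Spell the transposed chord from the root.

E♭ G♭ B♭ D

G♭ down a minor 3rd → E♭. New chord: E♭ minor-major seventh.
- root: E♭
- minor 3rd: G♭
- perfect 5th: B♭
- major 7th: D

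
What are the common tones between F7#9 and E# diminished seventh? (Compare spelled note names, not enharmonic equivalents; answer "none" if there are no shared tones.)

G#

F7#9: F A C Eb G#
E# diminished seventh: E# G# B D
Common to both → G#.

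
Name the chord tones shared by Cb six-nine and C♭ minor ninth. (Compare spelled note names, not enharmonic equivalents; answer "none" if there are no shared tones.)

Cb six-nine = C-flat, E-flat, G-flat, A-flat, D-flat.
C♭ minor ninth = C-flat, E-double-flat, G-flat, B-double-flat, D-flat.
Shared: C-flat, G-flat, D-flat.

C-flat – G-flat – D-flat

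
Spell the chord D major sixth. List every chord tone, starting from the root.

D major sixth is a major sixth built on D.
root → D
3rd (major 3rd) → F-sharp
5th (perfect 5th) → A
6th (major 6th) → B

D, F-sharp, A, B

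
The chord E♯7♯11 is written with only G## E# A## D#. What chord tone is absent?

The full E♯7♯11 chord is E#, G##, B#, D#, A##.
Comparing with the voicing, the perfect 5th (5th) — B# — is absent.

B#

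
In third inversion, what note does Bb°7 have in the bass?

Abb

Bb°7 in root position is Bb–Db–Fb–Abb.
Third inversion places the seventh in the bass, which is Abb.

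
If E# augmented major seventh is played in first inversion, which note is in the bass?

G-double-sharp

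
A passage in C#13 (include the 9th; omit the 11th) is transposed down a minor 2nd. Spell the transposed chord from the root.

B# D## F## A# C## G##

Transposed root: C# → B# (minor 2nd down). So we spell B# dominant thirteenth:
Root: B#
Major 3rd (3rd): D##
Perfect 5th (5th): F##
Minor 7th (7th): A#
Major 9th (9th): C##
Major 13th (13th): G##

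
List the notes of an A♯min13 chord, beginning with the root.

A♯min13: minor thirteenth on A♯.
Root: A♯
Minor 3rd (3rd): C♯
Perfect 5th (5th): E♯
Minor 7th (7th): G♯
Major 9th (9th): B♯
Perfect 11th (11th): D♯
Major 13th (13th): F𝄪

A♯ – C♯ – E♯ – G♯ – B♯ – D♯ – F𝄪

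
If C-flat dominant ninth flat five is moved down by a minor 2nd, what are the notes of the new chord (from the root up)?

B-flat, D, F-flat, A-flat, C

A minor 2nd down from C-flat is B-flat, so the new chord is B-flat dominant ninth flat five.
B-flat — root
D — major 3rd
F-flat — diminished 5th
A-flat — minor 7th
C — major 9th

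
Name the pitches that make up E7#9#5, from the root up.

E, G♯, B♯, D, F𝄪

E7#9#5 is a dominant seventh sharp nine sharp five built on E.
E — root
G♯ — major 3rd
B♯ — augmented 5th
D — minor 7th
F𝄪 — augmented 9th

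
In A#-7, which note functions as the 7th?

G#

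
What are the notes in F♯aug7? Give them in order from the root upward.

F♯aug7 is an augmented seventh built on F#.
root → F#
3rd (major 3rd) → A#
5th (augmented 5th) → C##
7th (minor 7th) → E

F# A# C## E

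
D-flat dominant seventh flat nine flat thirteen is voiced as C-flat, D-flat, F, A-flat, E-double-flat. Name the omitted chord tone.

B-double-flat

The full D-flat dominant seventh flat nine flat thirteen chord is D-flat, F, A-flat, C-flat, E-double-flat, B-double-flat.
Comparing with the voicing, the minor 13th (13th) — B-double-flat — is absent.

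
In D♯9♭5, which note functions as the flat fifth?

A

D♯9♭5 is built on D#; its 5th is a diminished 5th above the root.
A fifth above D uses the letter A, and the diminished 5th above D# is A.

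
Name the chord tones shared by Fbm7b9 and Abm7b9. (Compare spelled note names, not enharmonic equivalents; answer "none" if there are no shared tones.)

Cb

Fbm7b9 = Fb, Abb, Cb, Ebb, Gbb.
Abm7b9 = Ab, Cb, Eb, Gb, Bbb.
Shared: Cb.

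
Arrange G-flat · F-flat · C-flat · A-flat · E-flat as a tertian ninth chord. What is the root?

Stacking in thirds gives F-flat – A-flat – C-flat – E-flat – G-flat, so F-flat is the root — F-flat major ninth.

F-flat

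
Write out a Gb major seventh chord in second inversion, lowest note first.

Db, F, Gb, Bb

In root position, Gb major seventh is Gb–Bb–Db–F.
Second inversion puts the fifth (Db) in the bass.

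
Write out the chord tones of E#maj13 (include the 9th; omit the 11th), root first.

E#, G##, B#, D##, F##, C##

Root E#, quality major thirteenth:
E# — root
G## — major 3rd
B# — perfect 5th
D## — major 7th
F## — major 9th
C## — major 13th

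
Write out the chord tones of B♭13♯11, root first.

B♭13♯11 is a dominant thirteenth sharp eleven built on B♭.
- root: B♭
- major 3rd: D
- perfect 5th: F
- minor 7th: A♭
- major 9th: C
- augmented 11th: E
- major 13th: G

B♭ – D – F – A♭ – C – E – G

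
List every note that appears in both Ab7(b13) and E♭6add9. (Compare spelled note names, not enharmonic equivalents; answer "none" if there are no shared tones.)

Ab7(b13) = Ab, C, Eb, Gb, Fb.
E♭6add9 = Eb, G, Bb, C, F.
Shared: C, Eb.

C – Eb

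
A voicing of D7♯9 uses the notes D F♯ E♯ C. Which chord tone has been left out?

A

D7♯9 = D, F♯, A, C, E♯. The voicing lacks the 5th (perfect 5th), A.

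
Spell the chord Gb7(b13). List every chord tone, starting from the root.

Gb7(b13): dominant seventh flat thirteen on Gb.
root → Gb
3rd (major 3rd) → Bb
5th (perfect 5th) → Db
7th (minor 7th) → Fb
13th (minor 13th) → Ebb

Gb Bb Db Fb Ebb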